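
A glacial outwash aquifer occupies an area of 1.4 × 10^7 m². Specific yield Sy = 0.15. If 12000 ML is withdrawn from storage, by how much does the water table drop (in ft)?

Δh ≈ 18.7 ft

ΔV = 12000 ML = 1.2 × 10^7 m³
Δh = ΔV / (Sy × A) = 1.2 × 10^7 m³ / (0.15 × 1.4 × 10^7 m²) = 5.714 m
Δh = 5.714 m = 18.75 ft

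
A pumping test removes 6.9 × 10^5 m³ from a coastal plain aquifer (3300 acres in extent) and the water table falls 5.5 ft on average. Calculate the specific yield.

A = 3300 acres = 1.335 × 10^7 m²
Δh = 5.5 ft = 1.676 m
Sy = ΔV / (A × Δh) = 6.9 × 10^5 m³ / (1.335 × 10^7 m² × 1.676 m) = 0.03082

Sy ≈ 0.031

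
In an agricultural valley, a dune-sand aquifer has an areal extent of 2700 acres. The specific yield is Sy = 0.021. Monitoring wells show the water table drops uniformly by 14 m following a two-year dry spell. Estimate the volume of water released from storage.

ΔV ≈ 3.21 × 10^6 m³

A = 2700 acres = 1.093 × 10^7 m²
ΔV = Sy × A × Δh = 0.021 × 1.093 × 10^7 m² × 14 m = 3.212 × 10^6 m³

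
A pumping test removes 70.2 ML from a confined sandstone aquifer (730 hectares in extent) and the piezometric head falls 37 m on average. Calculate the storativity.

S ≈ 2.6 × 10^-4

A = 730 hectares = 7.3 × 10^6 m²
ΔV = 70.2 ML = 70200 m³
S = ΔV / (A × Δh) = 70200 m³ / (7.3 × 10^6 m² × 37 m) = 2.599 × 10^-4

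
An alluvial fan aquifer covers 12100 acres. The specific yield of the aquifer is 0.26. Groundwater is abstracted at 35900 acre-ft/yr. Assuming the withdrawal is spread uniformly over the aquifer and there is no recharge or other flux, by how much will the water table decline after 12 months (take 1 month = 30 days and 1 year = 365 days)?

A = 12100 acres = 4.897 × 10^7 m²
Q = 35900 acre-ft/yr = 1.213 × 10^5 m³/d
t = 12 months = 360 d
ΔV = Q × t = 1.213 × 10^5 m³/d × 360 d = 4.368 × 10^7 m³
Δh = ΔV / (Sy × A) = 4.368 × 10^7 / (0.26 × 4.897 × 10^7) = 3.431 m

Δh ≈ 3.43 m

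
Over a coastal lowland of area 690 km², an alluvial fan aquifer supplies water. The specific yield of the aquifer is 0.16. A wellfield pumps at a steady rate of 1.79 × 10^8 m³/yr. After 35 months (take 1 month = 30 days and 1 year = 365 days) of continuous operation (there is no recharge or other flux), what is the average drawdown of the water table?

A = 690 km² = 6.9 × 10^8 m²
Q = 1.79 × 10^8 m³/yr = 4.904 × 10^5 m³/d
t = 35 months = 1050 d
ΔV = Q × t = 4.904 × 10^5 m³/d × 1050 d = 5.149 × 10^8 m³
Δh = ΔV / (Sy × A) = 5.149 × 10^8 / (0.16 × 6.9 × 10^8) = 4.664 m

Δh ≈ 4.66 m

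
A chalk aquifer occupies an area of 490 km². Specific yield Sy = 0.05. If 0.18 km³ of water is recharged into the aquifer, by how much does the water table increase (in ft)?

Δh ≈ 24.1 ft

A = 490 km² = 4.9 × 10^8 m²
ΔV = 0.18 km³ = 1.8 × 10^8 m³
Δh = ΔV / (Sy × A) = 1.8 × 10^8 m³ / (0.05 × 4.9 × 10^8 m²) = 7.347 m
Δh = 7.347 m = 24.1 ft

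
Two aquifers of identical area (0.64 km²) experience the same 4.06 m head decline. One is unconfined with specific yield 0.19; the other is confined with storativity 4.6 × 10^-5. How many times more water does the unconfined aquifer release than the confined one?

ΔV_u / ΔV_c ≈ 4130

A = 0.64 km² = 6.4 × 10^5 m²
Unconfined: ΔV_u = Sy × A × Δh = 0.19 × 6.4 × 10^5 × 4.06 = 4.937 × 10^5 m³
Confined: ΔV_c = S × A × Δh = 4.6 × 10^-5 × 6.4 × 10^5 × 4.06 = 119.5 m³
Ratio = ΔV_u / ΔV_c = Sy / S = 0.19 / 4.6 × 10^-5 = 4130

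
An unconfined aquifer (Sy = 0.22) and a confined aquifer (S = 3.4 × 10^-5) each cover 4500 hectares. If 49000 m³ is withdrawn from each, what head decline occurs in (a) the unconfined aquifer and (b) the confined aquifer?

A = 4500 hectares = 4.5 × 10^7 m²
Unconfined: Δh_u = ΔV/(Sy·A) = 49000/(0.22 × 4.5 × 10^7) = 0.004949 m
Confined: Δh_c = ΔV/(S·A) = 49000/(3.4 × 10^-5 × 4.5 × 10^7) = 32.03 m

Δh_u ≈ 0.00495 m; Δh_c ≈ 32 m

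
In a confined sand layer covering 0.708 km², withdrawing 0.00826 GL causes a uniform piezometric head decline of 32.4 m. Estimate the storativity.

A = 0.708 km² = 7.08 × 10^5 m²
ΔV = 0.00826 GL = 8260 m³
S = ΔV / (A × Δh) = 8260 m³ / (7.08 × 10^5 m² × 32.4 m) = 3.601 × 10^-4

S ≈ 3.6 × 10^-4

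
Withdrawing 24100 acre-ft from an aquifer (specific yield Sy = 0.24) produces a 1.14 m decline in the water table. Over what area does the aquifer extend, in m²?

A ≈ 1.09 × 10^8 m²

ΔV = 24100 acre-ft = 2.973 × 10^7 m³
A = ΔV / (Sy × Δh) = 2.973 × 10^7 / (0.24 × 1.14) = 1.087 × 10^8 m²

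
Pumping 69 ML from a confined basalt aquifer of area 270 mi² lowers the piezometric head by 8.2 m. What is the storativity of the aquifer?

S ≈ 1.2 × 10^-5

A = 270 mi² = 6.993 × 10^8 m²
ΔV = 69 ML = 69000 m³
S = ΔV / (A × Δh) = 69000 m³ / (6.993 × 10^8 m² × 8.2 m) = 1.203 × 10^-5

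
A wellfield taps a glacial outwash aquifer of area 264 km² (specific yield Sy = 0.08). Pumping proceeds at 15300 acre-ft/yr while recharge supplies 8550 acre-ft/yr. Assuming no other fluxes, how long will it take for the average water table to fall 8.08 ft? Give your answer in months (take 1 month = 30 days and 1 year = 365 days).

A = 264 km² = 2.64 × 10^8 m²
Δh = 8.08 ft = 2.463 m
ΔV = Sy × A × Δh = 0.08 × 2.64 × 10^8 × 2.463 = 5.201 × 10^7 m³
Net withdrawal = 15300 − 8550 = 6750 acre-ft/yr = 22810 m³/d
t = ΔV / Q = 5.201 × 10^7 m³ / 22810 m³/d = 2280 d
t = 2280 d ≈ 76.01 months

t ≈ 76 months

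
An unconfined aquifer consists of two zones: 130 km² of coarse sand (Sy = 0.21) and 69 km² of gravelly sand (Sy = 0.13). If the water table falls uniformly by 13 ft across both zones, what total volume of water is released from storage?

ΔV ≈ 1.44 × 10^8 m³

A₁ = 130 km² = 1.3 × 10^8 m²; A₂ = 69 km² = 6.9 × 10^7 m²
Δh = 13 ft = 3.962 m
ΔV₁ = 0.21 × 1.3 × 10^8 × 3.962 = 1.082 × 10^8 m³
ΔV₂ = 0.13 × 6.9 × 10^7 × 3.962 = 3.554 × 10^7 m³
ΔV = ΔV₁ + ΔV₂ = 1.437 × 10^8 m³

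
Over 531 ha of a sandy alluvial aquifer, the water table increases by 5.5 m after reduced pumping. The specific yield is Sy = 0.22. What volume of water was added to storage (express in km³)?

A = 531 ha = 5.31 × 10^6 m²
ΔV = Sy × A × Δh = 0.22 × 5.31 × 10^6 m² × 5.5 m = 6.425 × 10^6 m³
ΔV = 6.425 × 10^6 m³ = 0.006425 km³

ΔV ≈ 0.00643 km³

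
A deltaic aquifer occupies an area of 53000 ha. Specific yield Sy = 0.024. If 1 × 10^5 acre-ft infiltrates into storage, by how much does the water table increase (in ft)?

A = 53000 ha = 5.3 × 10^8 m²
ΔV = 1 × 10^5 acre-ft = 1.233 × 10^8 m³
Δh = ΔV / (Sy × A) = 1.233 × 10^8 m³ / (0.024 × 5.3 × 10^8 m²) = 9.697 m
Δh = 9.697 m = 31.81 ft

Δh ≈ 31.8 ft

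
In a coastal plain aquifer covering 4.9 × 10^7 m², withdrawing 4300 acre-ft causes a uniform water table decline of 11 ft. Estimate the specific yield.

Sy ≈ 0.032

Δh = 11 ft = 3.353 m
ΔV = 4300 acre-ft = 5.304 × 10^6 m³
Sy = ΔV / (A × Δh) = 5.304 × 10^6 m³ / (4.9 × 10^7 m² × 3.353 m) = 0.03228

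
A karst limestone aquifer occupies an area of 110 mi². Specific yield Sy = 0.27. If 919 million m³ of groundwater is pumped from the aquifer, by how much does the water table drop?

A = 110 mi² = 2.849 × 10^8 m²
ΔV = 919 million m³ = 9.19 × 10^8 m³
Δh = ΔV / (Sy × A) = 9.19 × 10^8 m³ / (0.27 × 2.849 × 10^8 m²) = 11.95 m

Δh ≈ 11.9 m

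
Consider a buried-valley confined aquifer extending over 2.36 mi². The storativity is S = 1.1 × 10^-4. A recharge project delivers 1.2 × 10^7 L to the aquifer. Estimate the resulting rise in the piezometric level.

Δh ≈ 17.8 m

A = 2.36 mi² = 6.112 × 10^6 m²
ΔV = 1.2 × 10^7 L = 12000 m³
Δh = ΔV / (S × A) = 12000 m³ / (1.1 × 10^-4 × 6.112 × 10^6 m²) = 17.85 m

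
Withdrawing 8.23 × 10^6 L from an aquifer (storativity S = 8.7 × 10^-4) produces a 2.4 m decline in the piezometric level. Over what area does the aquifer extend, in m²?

ΔV = 8.23 × 10^6 L = 8230 m³
A = ΔV / (S × Δh) = 8230 / (8.7 × 10^-4 × 2.4) = 3.942 × 10^6 m²

A ≈ 3.94 × 10^6 m²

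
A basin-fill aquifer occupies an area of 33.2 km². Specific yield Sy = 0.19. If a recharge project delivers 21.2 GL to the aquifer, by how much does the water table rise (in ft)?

A = 33.2 km² = 3.32 × 10^7 m²
ΔV = 21.2 GL = 2.12 × 10^7 m³
Δh = ΔV / (Sy × A) = 2.12 × 10^7 m³ / (0.19 × 3.32 × 10^7 m²) = 3.361 m
Δh = 3.361 m = 11.03 ft

Δh ≈ 11 ft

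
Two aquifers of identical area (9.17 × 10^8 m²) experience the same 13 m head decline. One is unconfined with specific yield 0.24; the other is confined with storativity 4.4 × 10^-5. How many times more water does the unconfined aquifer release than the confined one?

ΔV_u / ΔV_c ≈ 5450

Unconfined: ΔV_u = Sy × A × Δh = 0.24 × 9.17 × 10^8 × 13 = 2.861 × 10^9 m³
Confined: ΔV_c = S × A × Δh = 4.4 × 10^-5 × 9.17 × 10^8 × 13 = 5.245 × 10^5 m³
Ratio = ΔV_u / ΔV_c = Sy / S = 0.24 / 4.4 × 10^-5 = 5455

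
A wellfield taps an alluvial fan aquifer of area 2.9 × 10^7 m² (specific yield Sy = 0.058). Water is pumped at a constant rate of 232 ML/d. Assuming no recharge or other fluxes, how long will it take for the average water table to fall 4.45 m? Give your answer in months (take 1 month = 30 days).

ΔV = Sy × A × Δh = 0.058 × 2.9 × 10^7 × 4.45 = 7.485 × 10^6 m³
Q = 232 ML/d = 2.32 × 10^5 m³/d
t = ΔV / Q = 7.485 × 10^6 m³ / 2.32 × 10^5 m³/d = 32.26 d
t = 32.26 d ≈ 1.075 months

t ≈ 1.08 months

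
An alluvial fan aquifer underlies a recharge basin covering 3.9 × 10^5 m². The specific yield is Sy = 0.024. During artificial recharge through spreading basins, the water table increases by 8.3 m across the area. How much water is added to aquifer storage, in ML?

ΔV ≈ 77.7 ML

ΔV = Sy × A × Δh = 0.024 × 3.9 × 10^5 m² × 8.3 m = 77690 m³
ΔV = 77690 m³ = 77.69 ML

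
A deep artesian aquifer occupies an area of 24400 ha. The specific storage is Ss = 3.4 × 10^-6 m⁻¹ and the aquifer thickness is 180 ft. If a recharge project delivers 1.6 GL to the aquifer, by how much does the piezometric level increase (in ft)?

Δh ≈ 115 ft

b = 180 ft = 54.86 m
S = Ss × b = 3.4 × 10^-6 m⁻¹ × 54.86 m = 1.865 × 10^-4
A = 24400 ha = 2.44 × 10^8 m²
ΔV = 1.6 GL = 1.6 × 10^6 m³
Δh = ΔV / (S × A) = 1.6 × 10^6 m³ / (1.865 × 10^-4 × 2.44 × 10^8 m²) = 35.15 m
Δh = 35.15 m = 115.3 ft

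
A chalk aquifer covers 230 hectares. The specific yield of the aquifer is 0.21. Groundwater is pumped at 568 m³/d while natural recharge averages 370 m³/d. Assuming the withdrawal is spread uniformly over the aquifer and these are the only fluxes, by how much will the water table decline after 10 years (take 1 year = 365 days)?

Δh ≈ 1.5 m

A = 230 hectares = 2.3 × 10^6 m²
Net abstraction = 568 − 370 = 198 m³/d
t = 10 years = 3650 d
ΔV = Q × t = 198 m³/d × 3650 d = 7.227 × 10^5 m³
Δh = ΔV / (Sy × A) = 7.227 × 10^5 / (0.21 × 2.3 × 10^6) = 1.496 m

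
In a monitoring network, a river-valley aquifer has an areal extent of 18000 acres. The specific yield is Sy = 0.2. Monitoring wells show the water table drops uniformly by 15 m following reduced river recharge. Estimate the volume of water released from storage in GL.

A = 18000 acres = 7.284 × 10^7 m²
ΔV = Sy × A × Δh = 0.2 × 7.284 × 10^7 m² × 15 m = 2.185 × 10^8 m³
ΔV = 2.185 × 10^8 m³ = 218.5 GL

ΔV ≈ 219 GL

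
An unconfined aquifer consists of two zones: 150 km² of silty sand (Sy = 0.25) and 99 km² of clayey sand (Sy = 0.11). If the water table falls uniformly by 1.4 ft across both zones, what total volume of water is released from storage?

A₁ = 150 km² = 1.5 × 10^8 m²; A₂ = 99 km² = 9.9 × 10^7 m²
Δh = 1.4 ft = 0.4267 m
ΔV₁ = 0.25 × 1.5 × 10^8 × 0.4267 = 1.6 × 10^7 m³
ΔV₂ = 0.11 × 9.9 × 10^7 × 0.4267 = 4.647 × 10^6 m³
ΔV = ΔV₁ + ΔV₂ = 2.065 × 10^7 m³

ΔV ≈ 2.06 × 10^7 m³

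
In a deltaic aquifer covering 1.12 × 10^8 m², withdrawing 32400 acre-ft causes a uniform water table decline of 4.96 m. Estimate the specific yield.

Sy ≈ 0.072

ΔV = 32400 acre-ft = 3.996 × 10^7 m³
Sy = ΔV / (A × Δh) = 3.996 × 10^7 m³ / (1.12 × 10^8 m² × 4.96 m) = 0.07194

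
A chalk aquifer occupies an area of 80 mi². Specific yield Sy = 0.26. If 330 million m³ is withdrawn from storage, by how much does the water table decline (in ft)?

A = 80 mi² = 2.072 × 10^8 m²
ΔV = 330 million m³ = 3.3 × 10^8 m³
Δh = ΔV / (Sy × A) = 3.3 × 10^8 m³ / (0.26 × 2.072 × 10^8 m²) = 6.126 m
Δh = 6.126 m = 20.1 ft

Δh ≈ 20.1 ft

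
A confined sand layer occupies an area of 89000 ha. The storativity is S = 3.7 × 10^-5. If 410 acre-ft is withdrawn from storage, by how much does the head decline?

A = 89000 ha = 8.9 × 10^8 m²
ΔV = 410 acre-ft = 5.057 × 10^5 m³
Δh = ΔV / (S × A) = 5.057 × 10^5 m³ / (3.7 × 10^-5 × 8.9 × 10^8 m²) = 15.36 m

Δh ≈ 15.4 m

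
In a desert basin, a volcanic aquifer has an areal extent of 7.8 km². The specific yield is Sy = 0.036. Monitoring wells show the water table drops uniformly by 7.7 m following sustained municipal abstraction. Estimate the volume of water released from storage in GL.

A = 7.8 km² = 7.8 × 10^6 m²
ΔV = Sy × A × Δh = 0.036 × 7.8 × 10^6 m² × 7.7 m = 2.162 × 10^6 m³
ΔV = 2.162 × 10^6 m³ = 2.162 GL

ΔV ≈ 2.16 GL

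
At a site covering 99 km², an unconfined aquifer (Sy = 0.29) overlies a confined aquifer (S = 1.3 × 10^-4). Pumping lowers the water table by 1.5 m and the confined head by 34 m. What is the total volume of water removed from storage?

ΔV ≈ 4.35 × 10^7 m³

A = 99 km² = 9.9 × 10^7 m²
Unconfined: ΔV_u = Sy × A × Δh_u = 0.29 × 9.9 × 10^7 × 1.5 = 4.306 × 10^7 m³
Confined: ΔV_c = S × A × Δh_c = 1.3 × 10^-4 × 9.9 × 10^7 × 34 = 4.376 × 10^5 m³
Total ΔV = 4.306 × 10^7 + 4.376 × 10^5 = 4.35 × 10^7 m³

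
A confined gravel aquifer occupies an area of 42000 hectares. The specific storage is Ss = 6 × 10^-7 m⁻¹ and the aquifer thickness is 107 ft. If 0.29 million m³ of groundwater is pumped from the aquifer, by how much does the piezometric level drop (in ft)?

Δh ≈ 116 ft

b = 107 ft = 32.61 m
S = Ss × b = 6 × 10^-7 m⁻¹ × 32.61 m = 1.957 × 10^-5
A = 42000 hectares = 4.2 × 10^8 m²
ΔV = 0.29 million m³ = 2.9 × 10^5 m³
Δh = ΔV / (S × A) = 2.9 × 10^5 m³ / (1.957 × 10^-5 × 4.2 × 10^8 m²) = 35.29 m
Δh = 35.29 m = 115.8 ft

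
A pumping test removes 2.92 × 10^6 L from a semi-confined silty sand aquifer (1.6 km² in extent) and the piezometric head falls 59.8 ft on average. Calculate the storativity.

S ≈ 1 × 10^-4

A = 1.6 km² = 1.6 × 10^6 m²
Δh = 59.8 ft = 18.23 m
ΔV = 2.92 × 10^6 L = 2920 m³
S = ΔV / (A × Δh) = 2920 m³ / (1.6 × 10^6 m² × 18.23 m) = 1.001 × 10^-4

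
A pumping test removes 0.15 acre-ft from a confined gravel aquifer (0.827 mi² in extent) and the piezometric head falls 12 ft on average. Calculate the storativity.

S ≈ 2.4 × 10^-5

A = 0.827 mi² = 2.142 × 10^6 m²
Δh = 12 ft = 3.658 m
ΔV = 0.15 acre-ft = 185 m³
S = ΔV / (A × Δh) = 185 m³ / (2.142 × 10^6 m² × 3.658 m) = 2.362 × 10^-5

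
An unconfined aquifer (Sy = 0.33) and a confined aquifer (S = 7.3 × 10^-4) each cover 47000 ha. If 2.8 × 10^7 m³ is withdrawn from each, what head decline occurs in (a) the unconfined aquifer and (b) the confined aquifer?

A = 47000 ha = 4.7 × 10^8 m²
Unconfined: Δh_u = ΔV/(Sy·A) = 2.8 × 10^7/(0.33 × 4.7 × 10^8) = 0.1805 m
Confined: Δh_c = ΔV/(S·A) = 2.8 × 10^7/(7.3 × 10^-4 × 4.7 × 10^8) = 81.61 m

Δh_u ≈ 0.181 m; Δh_c ≈ 81.6 m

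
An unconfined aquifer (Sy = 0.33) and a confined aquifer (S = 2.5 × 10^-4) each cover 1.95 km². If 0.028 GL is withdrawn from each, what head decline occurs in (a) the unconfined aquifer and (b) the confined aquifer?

Δh_u ≈ 0.0435 m; Δh_c ≈ 57.4 m

A = 1.95 km² = 1.95 × 10^6 m²
ΔV = 0.028 GL = 28000 m³
Unconfined: Δh_u = ΔV/(Sy·A) = 28000/(0.33 × 1.95 × 10^6) = 0.04351 m
Confined: Δh_c = ΔV/(S·A) = 28000/(2.5 × 10^-4 × 1.95 × 10^6) = 57.44 m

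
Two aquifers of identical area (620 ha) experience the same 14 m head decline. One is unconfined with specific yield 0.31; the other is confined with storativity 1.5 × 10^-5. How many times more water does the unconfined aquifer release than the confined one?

ΔV_u / ΔV_c ≈ 20700

A = 620 ha = 6.2 × 10^6 m²
Unconfined: ΔV_u = Sy × A × Δh = 0.31 × 6.2 × 10^6 × 14 = 2.691 × 10^7 m³
Confined: ΔV_c = S × A × Δh = 1.5 × 10^-5 × 6.2 × 10^6 × 14 = 1302 m³
Ratio = ΔV_u / ΔV_c = Sy / S = 0.31 / 1.5 × 10^-5 = 20670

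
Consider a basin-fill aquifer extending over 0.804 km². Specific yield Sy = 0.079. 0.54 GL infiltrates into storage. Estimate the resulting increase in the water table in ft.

A = 0.804 km² = 8.04 × 10^5 m²
ΔV = 0.54 GL = 5.4 × 10^5 m³
Δh = ΔV / (Sy × A) = 5.4 × 10^5 m³ / (0.079 × 8.04 × 10^5 m²) = 8.502 m
Δh = 8.502 m = 27.89 ft

Δh ≈ 27.9 ft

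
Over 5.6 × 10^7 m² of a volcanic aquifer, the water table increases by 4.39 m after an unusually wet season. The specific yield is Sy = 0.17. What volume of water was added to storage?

ΔV ≈ 4.18 × 10^7 m³

ΔV = Sy × A × Δh = 0.17 × 5.6 × 10^7 m² × 4.39 m = 4.179 × 10^7 m³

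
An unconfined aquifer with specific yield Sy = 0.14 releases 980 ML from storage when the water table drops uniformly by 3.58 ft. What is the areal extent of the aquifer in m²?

Δh = 3.58 ft = 1.091 m
ΔV = 980 ML = 9.8 × 10^5 m³
A = ΔV / (Sy × Δh) = 9.8 × 10^5 / (0.14 × 1.091) = 6.415 × 10^6 m²

A ≈ 6.42 × 10^6 m²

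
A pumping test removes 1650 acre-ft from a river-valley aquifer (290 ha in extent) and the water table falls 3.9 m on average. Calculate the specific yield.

A = 290 ha = 2.9 × 10^6 m²
ΔV = 1650 acre-ft = 2.035 × 10^6 m³
Sy = ΔV / (A × Δh) = 2.035 × 10^6 m³ / (2.9 × 10^6 m² × 3.9 m) = 0.18

Sy ≈ 0.18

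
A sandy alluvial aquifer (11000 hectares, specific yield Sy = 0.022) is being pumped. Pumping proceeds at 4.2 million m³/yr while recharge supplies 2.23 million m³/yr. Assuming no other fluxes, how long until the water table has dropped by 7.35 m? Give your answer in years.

t ≈ 9.03 years

A = 11000 hectares = 1.1 × 10^8 m²
ΔV = Sy × A × Δh = 0.022 × 1.1 × 10^8 × 7.35 = 1.779 × 10^7 m³
Net withdrawal = 4.2 − 2.23 = 1.97 million m³/yr = 5397 m³/d
t = ΔV / Q = 1.779 × 10^7 m³ / 5397 m³/d = 3296 d
t = 3296 d ≈ 9.029 years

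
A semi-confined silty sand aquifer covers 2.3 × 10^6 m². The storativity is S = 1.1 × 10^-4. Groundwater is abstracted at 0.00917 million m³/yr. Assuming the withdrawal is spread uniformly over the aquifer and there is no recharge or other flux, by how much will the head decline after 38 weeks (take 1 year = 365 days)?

Δh ≈ 26.4 m

Q = 0.00917 million m³/yr = 25.12 m³/d
t = 38 weeks = 266 d
ΔV = Q × t = 25.12 m³/d × 266 d = 6683 m³
Δh = ΔV / (S × A) = 6683 / (1.1 × 10^-4 × 2.3 × 10^6) = 26.41 m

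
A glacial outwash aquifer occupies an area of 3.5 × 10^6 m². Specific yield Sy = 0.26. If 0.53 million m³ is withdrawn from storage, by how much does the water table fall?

Δh ≈ 0.582 m

ΔV = 0.53 million m³ = 5.3 × 10^5 m³
Δh = ΔV / (Sy × A) = 5.3 × 10^5 m³ / (0.26 × 3.5 × 10^6 m²) = 0.5824 m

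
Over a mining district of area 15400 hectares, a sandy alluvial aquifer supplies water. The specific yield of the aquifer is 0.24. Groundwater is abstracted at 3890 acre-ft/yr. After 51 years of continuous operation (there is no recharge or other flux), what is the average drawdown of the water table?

Δh ≈ 6.62 m

A = 15400 hectares = 1.54 × 10^8 m²
Q = 3890 acre-ft/yr = 13150 m³/d
t = 51 years = 18620 d
ΔV = Q × t = 13150 m³/d × 18620 d = 2.447 × 10^8 m³
Δh = ΔV / (Sy × A) = 2.447 × 10^8 / (0.24 × 1.54 × 10^8) = 6.621 m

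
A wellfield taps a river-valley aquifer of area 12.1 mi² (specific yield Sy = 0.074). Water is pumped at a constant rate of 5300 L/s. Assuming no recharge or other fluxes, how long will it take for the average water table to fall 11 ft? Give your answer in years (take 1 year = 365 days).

t ≈ 0.0465 years

A = 12.1 mi² = 3.134 × 10^7 m²
Δh = 11 ft = 3.353 m
ΔV = Sy × A × Δh = 0.074 × 3.134 × 10^7 × 3.353 = 7.775 × 10^6 m³
Q = 5300 L/s = 4.579 × 10^5 m³/d
t = ΔV / Q = 7.775 × 10^6 m³ / 4.579 × 10^5 m³/d = 16.98 d
t = 16.98 d ≈ 0.04652 years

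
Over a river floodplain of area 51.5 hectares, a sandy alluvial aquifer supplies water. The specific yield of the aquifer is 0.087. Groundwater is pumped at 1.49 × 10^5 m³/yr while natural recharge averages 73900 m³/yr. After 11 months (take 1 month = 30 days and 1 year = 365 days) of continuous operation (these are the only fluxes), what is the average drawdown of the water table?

Δh ≈ 1.52 m

A = 51.5 hectares = 5.15 × 10^5 m²
Net abstraction = 1.49 × 10^5 − 73900 = 75100 m³/yr
Q_net = 75100 m³/yr = 205.8 m³/d
t = 11 months = 330 d
ΔV = Q × t = 205.8 m³/d × 330 d = 67900 m³
Δh = ΔV / (Sy × A) = 67900 / (0.087 × 5.15 × 10^5) = 1.515 m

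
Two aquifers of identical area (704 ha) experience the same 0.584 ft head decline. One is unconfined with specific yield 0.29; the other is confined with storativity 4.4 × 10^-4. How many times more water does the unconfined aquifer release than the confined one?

A = 704 ha = 7.04 × 10^6 m²
Δh = 0.584 ft = 0.178 m
Unconfined: ΔV_u = Sy × A × Δh = 0.29 × 7.04 × 10^6 × 0.178 = 3.634 × 10^5 m³
Confined: ΔV_c = S × A × Δh = 4.4 × 10^-4 × 7.04 × 10^6 × 0.178 = 551.4 m³
Ratio = ΔV_u / ΔV_c = Sy / S = 0.29 / 4.4 × 10^-4 = 659.1

ΔV_u / ΔV_c ≈ 659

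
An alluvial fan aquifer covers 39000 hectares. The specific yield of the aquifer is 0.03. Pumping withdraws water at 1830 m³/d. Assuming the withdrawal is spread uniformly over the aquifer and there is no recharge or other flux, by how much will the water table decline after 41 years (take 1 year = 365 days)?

A = 39000 hectares = 3.9 × 10^8 m²
t = 41 years = 14960 d
ΔV = Q × t = 1830 m³/d × 14960 d = 2.739 × 10^7 m³
Δh = ΔV / (Sy × A) = 2.739 × 10^7 / (0.03 × 3.9 × 10^8) = 2.341 m

Δh ≈ 2.34 m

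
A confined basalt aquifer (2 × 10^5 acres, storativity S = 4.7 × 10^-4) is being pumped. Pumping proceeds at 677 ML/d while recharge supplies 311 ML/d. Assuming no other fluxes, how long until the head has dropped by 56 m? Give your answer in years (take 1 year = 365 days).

A = 2 × 10^5 acres = 8.094 × 10^8 m²
ΔV = S × A × Δh = 4.7 × 10^-4 × 8.094 × 10^8 × 56 = 2.13 × 10^7 m³
Net withdrawal = 677 − 311 = 366 ML/d = 3.66 × 10^5 m³/d
t = ΔV / Q = 2.13 × 10^7 m³ / 3.66 × 10^5 m³/d = 58.2 d
t = 58.2 d ≈ 0.1595 years

t ≈ 0.159 years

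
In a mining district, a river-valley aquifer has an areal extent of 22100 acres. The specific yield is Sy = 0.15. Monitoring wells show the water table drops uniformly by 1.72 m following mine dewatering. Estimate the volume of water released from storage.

ΔV ≈ 2.31 × 10^7 m³

A = 22100 acres = 8.944 × 10^7 m²
ΔV = Sy × A × Δh = 0.15 × 8.944 × 10^7 m² × 1.72 m = 2.307 × 10^7 m³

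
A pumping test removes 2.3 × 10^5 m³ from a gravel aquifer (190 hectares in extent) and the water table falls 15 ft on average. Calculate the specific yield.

Sy ≈ 0.026

A = 190 hectares = 1.9 × 10^6 m²
Δh = 15 ft = 4.572 m
Sy = ΔV / (A × Δh) = 2.3 × 10^5 m³ / (1.9 × 10^6 m² × 4.572 m) = 0.02648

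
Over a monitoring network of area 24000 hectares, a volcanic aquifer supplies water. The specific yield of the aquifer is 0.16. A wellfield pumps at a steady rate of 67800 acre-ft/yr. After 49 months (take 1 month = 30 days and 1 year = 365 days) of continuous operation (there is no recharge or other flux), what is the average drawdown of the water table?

A = 24000 hectares = 2.4 × 10^8 m²
Q = 67800 acre-ft/yr = 2.291 × 10^5 m³/d
t = 49 months = 1470 d
ΔV = Q × t = 2.291 × 10^5 m³/d × 1470 d = 3.368 × 10^8 m³
Δh = ΔV / (Sy × A) = 3.368 × 10^8 / (0.16 × 2.4 × 10^8) = 8.771 m

Δh ≈ 8.77 m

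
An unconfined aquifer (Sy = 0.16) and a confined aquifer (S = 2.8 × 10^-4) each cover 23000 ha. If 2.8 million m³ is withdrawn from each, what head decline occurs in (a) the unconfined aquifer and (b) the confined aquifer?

A = 23000 ha = 2.3 × 10^8 m²
ΔV = 2.8 million m³ = 2.8 × 10^6 m³
Unconfined: Δh_u = ΔV/(Sy·A) = 2.8 × 10^6/(0.16 × 2.3 × 10^8) = 0.07609 m
Confined: Δh_c = ΔV/(S·A) = 2.8 × 10^6/(2.8 × 10^-4 × 2.3 × 10^8) = 43.48 m

Δh_u ≈ 0.0761 m; Δh_c ≈ 43.5 m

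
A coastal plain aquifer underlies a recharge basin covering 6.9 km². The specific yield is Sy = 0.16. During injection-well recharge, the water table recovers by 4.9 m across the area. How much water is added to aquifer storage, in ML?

ΔV ≈ 5410 ML

A = 6.9 km² = 6.9 × 10^6 m²
ΔV = Sy × A × Δh = 0.16 × 6.9 × 10^6 m² × 4.9 m = 5.41 × 10^6 m³
ΔV = 5.41 × 10^6 m³ = 5410 ML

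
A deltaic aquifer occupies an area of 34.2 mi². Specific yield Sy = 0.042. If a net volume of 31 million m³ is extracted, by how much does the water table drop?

Δh ≈ 8.33 m

A = 34.2 mi² = 8.858 × 10^7 m²
ΔV = 31 million m³ = 3.1 × 10^7 m³
Δh = ΔV / (Sy × A) = 3.1 × 10^7 m³ / (0.042 × 8.858 × 10^7 m²) = 8.333 m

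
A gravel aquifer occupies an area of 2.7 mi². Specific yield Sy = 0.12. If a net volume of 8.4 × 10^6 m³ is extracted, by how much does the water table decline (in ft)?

Δh ≈ 32.8 ft

A = 2.7 mi² = 6.993 × 10^6 m²
Δh = ΔV / (Sy × A) = 8.4 × 10^6 m³ / (0.12 × 6.993 × 10^6 m²) = 10.01 m
Δh = 10.01 m = 32.84 ft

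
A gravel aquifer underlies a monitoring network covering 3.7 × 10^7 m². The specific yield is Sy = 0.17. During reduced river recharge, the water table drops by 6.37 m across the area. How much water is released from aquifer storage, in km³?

ΔV ≈ 0.0401 km³

ΔV = Sy × A × Δh = 0.17 × 3.7 × 10^7 m² × 6.37 m = 4.007 × 10^7 m³
ΔV = 4.007 × 10^7 m³ = 0.04007 km³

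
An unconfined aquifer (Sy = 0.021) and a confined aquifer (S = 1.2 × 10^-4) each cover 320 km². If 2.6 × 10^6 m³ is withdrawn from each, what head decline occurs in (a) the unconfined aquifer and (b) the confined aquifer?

A = 320 km² = 3.2 × 10^8 m²
Unconfined: Δh_u = ΔV/(Sy·A) = 2.6 × 10^6/(0.021 × 3.2 × 10^8) = 0.3869 m
Confined: Δh_c = ΔV/(S·A) = 2.6 × 10^6/(1.2 × 10^-4 × 3.2 × 10^8) = 67.71 m

Δh_u ≈ 0.387 m; Δh_c ≈ 67.7 m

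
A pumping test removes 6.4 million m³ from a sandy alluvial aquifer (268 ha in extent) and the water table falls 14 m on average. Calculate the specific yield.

A = 268 ha = 2.68 × 10^6 m²
ΔV = 6.4 million m³ = 6.4 × 10^6 m³
Sy = ΔV / (A × Δh) = 6.4 × 10^6 m³ / (2.68 × 10^6 m² × 14 m) = 0.1706

Sy ≈ 0.17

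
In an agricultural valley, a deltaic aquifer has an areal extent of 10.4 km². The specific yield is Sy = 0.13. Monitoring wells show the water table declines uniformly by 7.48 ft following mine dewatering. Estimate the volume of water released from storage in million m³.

ΔV ≈ 3.08 million m³

A = 10.4 km² = 1.04 × 10^7 m²
Δh = 7.48 ft = 2.28 m
ΔV = Sy × A × Δh = 0.13 × 1.04 × 10^7 m² × 2.28 m = 3.082 × 10^6 m³
ΔV = 3.082 × 10^6 m³ = 3.082 million m³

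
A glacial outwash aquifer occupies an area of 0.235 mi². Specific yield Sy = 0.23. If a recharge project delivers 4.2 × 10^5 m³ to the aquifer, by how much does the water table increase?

Δh ≈ 3 m

A = 0.235 mi² = 6.086 × 10^5 m²
Δh = ΔV / (Sy × A) = 4.2 × 10^5 m³ / (0.23 × 6.086 × 10^5 m²) = 3 m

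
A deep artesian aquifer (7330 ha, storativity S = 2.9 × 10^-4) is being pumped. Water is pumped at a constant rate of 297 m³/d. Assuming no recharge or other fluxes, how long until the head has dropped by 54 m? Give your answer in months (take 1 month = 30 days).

A = 7330 ha = 7.33 × 10^7 m²
ΔV = S × A × Δh = 2.9 × 10^-4 × 7.33 × 10^7 × 54 = 1.148 × 10^6 m³
t = ΔV / Q = 1.148 × 10^6 m³ / 297 m³/d = 3865 d
t = 3865 d ≈ 128.8 months

t ≈ 129 months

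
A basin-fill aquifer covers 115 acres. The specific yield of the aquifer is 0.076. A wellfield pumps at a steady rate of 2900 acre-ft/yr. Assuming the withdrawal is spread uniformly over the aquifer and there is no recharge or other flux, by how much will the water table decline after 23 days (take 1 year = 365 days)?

A = 115 acres = 4.654 × 10^5 m²
Q = 2900 acre-ft/yr = 9800 m³/d
ΔV = Q × t = 9800 m³/d × 23 d = 2.254 × 10^5 m³
Δh = ΔV / (Sy × A) = 2.254 × 10^5 / (0.076 × 4.654 × 10^5) = 6.373 m

Δh ≈ 6.37 m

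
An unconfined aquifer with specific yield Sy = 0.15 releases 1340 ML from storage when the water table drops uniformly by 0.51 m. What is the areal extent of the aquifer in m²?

ΔV = 1340 ML = 1.34 × 10^6 m³
A = ΔV / (Sy × Δh) = 1.34 × 10^6 / (0.15 × 0.51) = 1.752 × 10^7 m²

A ≈ 1.75 × 10^7 m²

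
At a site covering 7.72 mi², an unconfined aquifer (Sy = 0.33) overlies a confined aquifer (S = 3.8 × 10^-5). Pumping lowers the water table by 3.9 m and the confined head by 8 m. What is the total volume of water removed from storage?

ΔV ≈ 2.57 × 10^7 m³

A = 7.72 mi² = 1.999 × 10^7 m²
Unconfined: ΔV_u = Sy × A × Δh_u = 0.33 × 1.999 × 10^7 × 3.9 = 2.573 × 10^7 m³
Confined: ΔV_c = S × A × Δh_c = 3.8 × 10^-5 × 1.999 × 10^7 × 8 = 6078 m³
Total ΔV = 2.573 × 10^7 + 6078 = 2.574 × 10^7 m³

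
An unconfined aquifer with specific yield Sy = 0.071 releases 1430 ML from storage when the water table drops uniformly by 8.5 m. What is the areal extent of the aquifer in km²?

A ≈ 2.37 km²

ΔV = 1430 ML = 1.43 × 10^6 m³
A = ΔV / (Sy × Δh) = 1.43 × 10^6 / (0.071 × 8.5) = 2.37 × 10^6 m²
A = 2.37 × 10^6 m² = 2.37 km²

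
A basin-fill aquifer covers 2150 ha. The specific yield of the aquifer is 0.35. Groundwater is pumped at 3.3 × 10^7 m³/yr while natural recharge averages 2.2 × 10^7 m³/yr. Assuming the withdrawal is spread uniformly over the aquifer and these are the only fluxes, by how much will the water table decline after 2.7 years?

A = 2150 ha = 2.15 × 10^7 m²
Net abstraction = 3.3 × 10^7 − 2.2 × 10^7 = 1.1 × 10^7 m³/yr
Q_net = 1.1 × 10^7 m³/yr = 30140 m³/d
t = 2.7 years = 985.5 d
ΔV = Q × t = 30140 m³/d × 985.5 d = 2.97 × 10^7 m³
Δh = ΔV / (Sy × A) = 2.97 × 10^7 / (0.35 × 2.15 × 10^7) = 3.947 m

Δh ≈ 3.95 m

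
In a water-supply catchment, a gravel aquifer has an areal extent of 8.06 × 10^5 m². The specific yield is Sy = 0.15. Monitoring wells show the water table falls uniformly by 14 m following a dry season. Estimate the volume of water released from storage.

ΔV = Sy × A × Δh = 0.15 × 8.06 × 10^5 m² × 14 m = 1.693 × 10^6 m³

ΔV ≈ 1.69 × 10^6 m³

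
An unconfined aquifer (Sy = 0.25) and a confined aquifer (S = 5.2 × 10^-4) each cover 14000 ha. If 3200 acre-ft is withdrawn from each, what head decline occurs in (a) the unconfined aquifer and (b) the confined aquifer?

Δh_u ≈ 0.113 m; Δh_c ≈ 54.2 m

A = 14000 ha = 1.4 × 10^8 m²
ΔV = 3200 acre-ft = 3.947 × 10^6 m³
Unconfined: Δh_u = ΔV/(Sy·A) = 3.947 × 10^6/(0.25 × 1.4 × 10^8) = 0.1128 m
Confined: Δh_c = ΔV/(S·A) = 3.947 × 10^6/(5.2 × 10^-4 × 1.4 × 10^8) = 54.22 m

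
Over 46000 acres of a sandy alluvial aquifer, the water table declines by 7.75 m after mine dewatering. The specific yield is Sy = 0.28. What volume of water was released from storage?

ΔV ≈ 4.04 × 10^8 m³

A = 46000 acres = 1.862 × 10^8 m²
ΔV = Sy × A × Δh = 0.28 × 1.862 × 10^8 m² × 7.75 m = 4.04 × 10^8 m³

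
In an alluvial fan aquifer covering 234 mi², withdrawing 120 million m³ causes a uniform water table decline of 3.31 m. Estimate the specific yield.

A = 234 mi² = 6.061 × 10^8 m²
ΔV = 120 million m³ = 1.2 × 10^8 m³
Sy = ΔV / (A × Δh) = 1.2 × 10^8 m³ / (6.061 × 10^8 m² × 3.31 m) = 0.05982

Sy ≈ 0.06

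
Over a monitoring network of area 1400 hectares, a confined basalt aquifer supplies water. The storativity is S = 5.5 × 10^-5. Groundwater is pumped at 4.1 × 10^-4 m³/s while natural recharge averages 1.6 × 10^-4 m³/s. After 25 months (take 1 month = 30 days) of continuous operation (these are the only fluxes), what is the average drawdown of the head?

A = 1400 hectares = 1.4 × 10^7 m²
Net abstraction = 4.1 × 10^-4 − 1.6 × 10^-4 = 2.5 × 10^-4 m³/s
Q_net = 2.5 × 10^-4 m³/s = 21.6 m³/d
t = 25 months = 750 d
ΔV = Q × t = 21.6 m³/d × 750 d = 16200 m³
Δh = ΔV / (S × A) = 16200 / (5.5 × 10^-5 × 1.4 × 10^7) = 21.04 m

Δh ≈ 21 m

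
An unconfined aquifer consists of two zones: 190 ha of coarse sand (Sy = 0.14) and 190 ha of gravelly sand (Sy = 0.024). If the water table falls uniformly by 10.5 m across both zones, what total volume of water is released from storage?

ΔV ≈ 3.27 × 10^6 m³

A₁ = 190 ha = 1.9 × 10^6 m²; A₂ = 190 ha = 1.9 × 10^6 m²
ΔV₁ = 0.14 × 1.9 × 10^6 × 10.5 = 2.793 × 10^6 m³
ΔV₂ = 0.024 × 1.9 × 10^6 × 10.5 = 4.788 × 10^5 m³
ΔV = ΔV₁ + ΔV₂ = 3.272 × 10^6 m³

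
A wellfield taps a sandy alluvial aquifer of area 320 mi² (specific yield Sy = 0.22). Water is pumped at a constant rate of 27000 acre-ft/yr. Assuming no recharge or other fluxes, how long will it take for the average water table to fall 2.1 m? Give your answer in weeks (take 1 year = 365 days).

t ≈ 599 weeks

A = 320 mi² = 8.288 × 10^8 m²
ΔV = Sy × A × Δh = 0.22 × 8.288 × 10^8 × 2.1 = 3.829 × 10^8 m³
Q = 27000 acre-ft/yr = 91240 m³/d
t = ΔV / Q = 3.829 × 10^8 m³ / 91240 m³/d = 4196 d
t = 4196 d ≈ 599.5 weeks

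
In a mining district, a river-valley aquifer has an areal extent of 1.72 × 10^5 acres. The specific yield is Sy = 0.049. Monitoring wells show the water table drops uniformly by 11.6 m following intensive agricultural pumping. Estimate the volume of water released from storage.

ΔV ≈ 3.96 × 10^8 m³

A = 1.72 × 10^5 acres = 6.961 × 10^8 m²
ΔV = Sy × A × Δh = 0.049 × 6.961 × 10^8 m² × 11.6 m = 3.956 × 10^8 m³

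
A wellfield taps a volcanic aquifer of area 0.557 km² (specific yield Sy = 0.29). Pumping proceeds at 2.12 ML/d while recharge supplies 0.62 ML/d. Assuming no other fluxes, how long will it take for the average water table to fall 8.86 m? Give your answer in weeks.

t ≈ 136 weeks

A = 0.557 km² = 5.57 × 10^5 m²
ΔV = Sy × A × Δh = 0.29 × 5.57 × 10^5 × 8.86 = 1.431 × 10^6 m³
Net withdrawal = 2.12 − 0.62 = 1.5 ML/d = 1500 m³/d
t = ΔV / Q = 1.431 × 10^6 m³ / 1500 m³/d = 954.1 d
t = 954.1 d ≈ 136.3 weeks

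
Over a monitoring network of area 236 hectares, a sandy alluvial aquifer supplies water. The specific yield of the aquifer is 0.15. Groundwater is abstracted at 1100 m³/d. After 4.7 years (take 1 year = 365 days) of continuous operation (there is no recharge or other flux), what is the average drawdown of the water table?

A = 236 hectares = 2.36 × 10^6 m²
t = 4.7 years = 1716 d
ΔV = Q × t = 1100 m³/d × 1716 d = 1.887 × 10^6 m³
Δh = ΔV / (Sy × A) = 1.887 × 10^6 / (0.15 × 2.36 × 10^6) = 5.331 m

Δh ≈ 5.33 m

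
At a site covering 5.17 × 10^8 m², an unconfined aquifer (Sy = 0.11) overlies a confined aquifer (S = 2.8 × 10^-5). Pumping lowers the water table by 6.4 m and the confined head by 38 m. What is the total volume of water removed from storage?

Unconfined: ΔV_u = Sy × A × Δh_u = 0.11 × 5.17 × 10^8 × 6.4 = 3.64 × 10^8 m³
Confined: ΔV_c = S × A × Δh_c = 2.8 × 10^-5 × 5.17 × 10^8 × 38 = 5.501 × 10^5 m³
Total ΔV = 3.64 × 10^8 + 5.501 × 10^5 = 3.645 × 10^8 m³

ΔV ≈ 3.65 × 10^8 m³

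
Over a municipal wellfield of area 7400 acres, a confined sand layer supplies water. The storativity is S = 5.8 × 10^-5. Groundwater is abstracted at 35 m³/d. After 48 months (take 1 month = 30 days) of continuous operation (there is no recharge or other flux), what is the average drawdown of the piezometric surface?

Δh ≈ 29 m

A = 7400 acres = 2.995 × 10^7 m²
t = 48 months = 1440 d
ΔV = Q × t = 35 m³/d × 1440 d = 50400 m³
Δh = ΔV / (S × A) = 50400 / (5.8 × 10^-5 × 2.995 × 10^7) = 29.02 m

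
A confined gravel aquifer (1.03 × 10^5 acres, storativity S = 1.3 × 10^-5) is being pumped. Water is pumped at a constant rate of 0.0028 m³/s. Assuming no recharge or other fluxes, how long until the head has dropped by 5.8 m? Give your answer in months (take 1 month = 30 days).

t ≈ 4.33 months

A = 1.03 × 10^5 acres = 4.168 × 10^8 m²
ΔV = S × A × Δh = 1.3 × 10^-5 × 4.168 × 10^8 × 5.8 = 31430 m³
Q = 0.0028 m³/s = 241.9 m³/d
t = ΔV / Q = 31430 m³ / 241.9 m³/d = 129.9 d
t = 129.9 d ≈ 4.33 months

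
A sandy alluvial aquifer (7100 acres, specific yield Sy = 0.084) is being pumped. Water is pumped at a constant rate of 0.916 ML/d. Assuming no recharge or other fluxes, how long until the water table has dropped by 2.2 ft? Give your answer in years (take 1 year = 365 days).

A = 7100 acres = 2.873 × 10^7 m²
Δh = 2.2 ft = 0.6706 m
ΔV = Sy × A × Δh = 0.084 × 2.873 × 10^7 × 0.6706 = 1.618 × 10^6 m³
Q = 0.916 ML/d = 916 m³/d
t = ΔV / Q = 1.618 × 10^6 m³ / 916 m³/d = 1767 d
t = 1767 d ≈ 4.841 years

t ≈ 4.84 years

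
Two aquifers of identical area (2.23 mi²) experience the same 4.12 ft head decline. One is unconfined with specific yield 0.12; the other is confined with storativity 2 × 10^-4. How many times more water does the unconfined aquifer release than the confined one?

A = 2.23 mi² = 5.776 × 10^6 m²
Δh = 4.12 ft = 1.256 m
Unconfined: ΔV_u = Sy × A × Δh = 0.12 × 5.776 × 10^6 × 1.256 = 8.704 × 10^5 m³
Confined: ΔV_c = S × A × Δh = 2 × 10^-4 × 5.776 × 10^6 × 1.256 = 1451 m³
Ratio = ΔV_u / ΔV_c = Sy / S = 0.12 / 2 × 10^-4 = 600

ΔV_u / ΔV_c ≈ 600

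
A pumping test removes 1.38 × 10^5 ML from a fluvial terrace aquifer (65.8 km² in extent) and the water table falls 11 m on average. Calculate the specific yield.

A = 65.8 km² = 6.58 × 10^7 m²
ΔV = 1.38 × 10^5 ML = 1.38 × 10^8 m³
Sy = ΔV / (A × Δh) = 1.38 × 10^8 m³ / (6.58 × 10^7 m² × 11 m) = 0.1907

Sy ≈ 0.19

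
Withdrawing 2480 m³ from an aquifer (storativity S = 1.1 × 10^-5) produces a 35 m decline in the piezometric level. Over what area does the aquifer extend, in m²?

A ≈ 6.44 × 10^6 m²

A = ΔV / (S × Δh) = 2480 / (1.1 × 10^-5 × 35) = 6.442 × 10^6 m²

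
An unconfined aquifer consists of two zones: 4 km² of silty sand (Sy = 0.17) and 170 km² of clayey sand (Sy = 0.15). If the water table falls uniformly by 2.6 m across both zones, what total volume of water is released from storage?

A₁ = 4 km² = 4 × 10^6 m²; A₂ = 170 km² = 1.7 × 10^8 m²
ΔV₁ = 0.17 × 4 × 10^6 × 2.6 = 1.768 × 10^6 m³
ΔV₂ = 0.15 × 1.7 × 10^8 × 2.6 = 6.63 × 10^7 m³
ΔV = ΔV₁ + ΔV₂ = 6.807 × 10^7 m³

ΔV ≈ 6.81 × 10^7 m³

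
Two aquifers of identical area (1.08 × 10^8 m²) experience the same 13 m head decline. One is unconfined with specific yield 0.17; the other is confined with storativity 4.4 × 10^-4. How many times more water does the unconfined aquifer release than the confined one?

Unconfined: ΔV_u = Sy × A × Δh = 0.17 × 1.08 × 10^8 × 13 = 2.387 × 10^8 m³
Confined: ΔV_c = S × A × Δh = 4.4 × 10^-4 × 1.08 × 10^8 × 13 = 6.178 × 10^5 m³
Ratio = ΔV_u / ΔV_c = Sy / S = 0.17 / 4.4 × 10^-4 = 386.4

ΔV_u / ΔV_c ≈ 386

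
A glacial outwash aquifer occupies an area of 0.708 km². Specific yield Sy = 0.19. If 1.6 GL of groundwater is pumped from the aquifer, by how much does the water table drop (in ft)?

A = 0.708 km² = 7.08 × 10^5 m²
ΔV = 1.6 GL = 1.6 × 10^6 m³
Δh = ΔV / (Sy × A) = 1.6 × 10^6 m³ / (0.19 × 7.08 × 10^5 m²) = 11.89 m
Δh = 11.89 m = 39.02 ft

Δh ≈ 39 ft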